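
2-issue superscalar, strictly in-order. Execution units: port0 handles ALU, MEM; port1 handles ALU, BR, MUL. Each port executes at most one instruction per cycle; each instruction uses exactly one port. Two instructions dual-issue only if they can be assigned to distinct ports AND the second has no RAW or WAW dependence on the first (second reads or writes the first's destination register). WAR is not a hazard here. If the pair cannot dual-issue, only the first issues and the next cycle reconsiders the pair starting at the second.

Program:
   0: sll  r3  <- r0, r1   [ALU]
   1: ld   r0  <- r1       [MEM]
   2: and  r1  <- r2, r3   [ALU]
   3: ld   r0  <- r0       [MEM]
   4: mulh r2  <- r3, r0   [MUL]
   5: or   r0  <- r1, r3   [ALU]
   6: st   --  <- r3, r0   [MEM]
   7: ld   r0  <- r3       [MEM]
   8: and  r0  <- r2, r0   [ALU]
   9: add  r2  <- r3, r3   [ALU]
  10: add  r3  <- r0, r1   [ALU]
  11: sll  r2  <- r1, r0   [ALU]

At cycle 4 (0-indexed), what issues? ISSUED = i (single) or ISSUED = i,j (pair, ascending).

c0: i0/i1 sll;ld  pair
c1: i2/i3 and;ld  pair
c2: i4/i5 mulh;or  pair
c3: i6 st  no-port MEM/MEM
c4: i7 ld  RAW+WAW r0
c5: i8/i9 and;add  pair
c6: i10/i11 add;sll  pair

ISSUED = 7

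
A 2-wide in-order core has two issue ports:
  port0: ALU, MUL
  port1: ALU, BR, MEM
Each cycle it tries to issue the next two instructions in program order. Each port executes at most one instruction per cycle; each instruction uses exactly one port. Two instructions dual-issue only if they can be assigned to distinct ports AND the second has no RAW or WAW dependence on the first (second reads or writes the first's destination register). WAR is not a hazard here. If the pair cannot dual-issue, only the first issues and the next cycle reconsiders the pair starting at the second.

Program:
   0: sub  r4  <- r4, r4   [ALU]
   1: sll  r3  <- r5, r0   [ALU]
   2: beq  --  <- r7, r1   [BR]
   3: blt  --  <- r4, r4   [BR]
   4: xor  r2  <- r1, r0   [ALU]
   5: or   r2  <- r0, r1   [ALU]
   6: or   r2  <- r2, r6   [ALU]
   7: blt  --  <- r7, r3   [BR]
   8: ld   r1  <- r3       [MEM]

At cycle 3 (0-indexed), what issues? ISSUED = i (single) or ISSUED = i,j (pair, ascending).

ISSUED = 5

c0: i0,i1 sub sll  pair
c1: i2 beq  no-port BR/BR
c2: i3,i4 blt xor  pair
c3: i5 or  RAW+WAW r2
c4: i6,i7 or blt  pair
c5: i8 ld  tail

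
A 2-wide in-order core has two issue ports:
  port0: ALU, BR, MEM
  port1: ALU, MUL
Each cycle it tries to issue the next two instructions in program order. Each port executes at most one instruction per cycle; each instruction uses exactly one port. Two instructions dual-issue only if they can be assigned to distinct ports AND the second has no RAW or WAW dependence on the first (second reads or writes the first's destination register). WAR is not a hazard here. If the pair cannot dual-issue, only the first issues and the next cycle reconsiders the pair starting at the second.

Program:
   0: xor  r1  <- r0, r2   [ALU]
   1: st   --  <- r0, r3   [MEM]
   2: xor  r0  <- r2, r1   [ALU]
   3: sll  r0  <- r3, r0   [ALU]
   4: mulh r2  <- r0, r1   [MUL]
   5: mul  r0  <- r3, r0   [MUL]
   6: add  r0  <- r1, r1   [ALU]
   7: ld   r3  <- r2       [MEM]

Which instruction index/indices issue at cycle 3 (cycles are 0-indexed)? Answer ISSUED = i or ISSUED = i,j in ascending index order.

ISSUED = 4

0. xor/st @i0+i1  | 2-wide
1. xor @i2  | RAW+WAW r0
2. sll @i3  | RAW r0
3. mulh @i4  | no-port MUL/MUL
4. mul @i5  | WAW r0
5. add/ld @i6+i7  | 2-wide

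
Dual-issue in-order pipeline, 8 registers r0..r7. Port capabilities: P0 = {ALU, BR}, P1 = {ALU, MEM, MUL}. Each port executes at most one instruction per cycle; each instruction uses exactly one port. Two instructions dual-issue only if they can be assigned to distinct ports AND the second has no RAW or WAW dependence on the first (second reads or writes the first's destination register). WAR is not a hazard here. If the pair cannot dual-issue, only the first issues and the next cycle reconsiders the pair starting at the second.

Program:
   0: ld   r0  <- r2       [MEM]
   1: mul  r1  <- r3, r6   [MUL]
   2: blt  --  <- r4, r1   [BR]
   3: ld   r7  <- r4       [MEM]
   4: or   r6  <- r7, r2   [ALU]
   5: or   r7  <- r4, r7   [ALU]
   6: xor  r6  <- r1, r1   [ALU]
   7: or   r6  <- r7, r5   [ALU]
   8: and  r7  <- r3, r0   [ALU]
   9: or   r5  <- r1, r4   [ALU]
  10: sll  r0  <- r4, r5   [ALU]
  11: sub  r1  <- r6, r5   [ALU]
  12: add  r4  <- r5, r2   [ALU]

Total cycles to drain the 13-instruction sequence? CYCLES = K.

#0 head=0: ld i0 no-port MEM/MUL
#1 head=1: mul i1 RAW r1
#2 head=2: blt;ld i2/i3 2-wide
#3 head=4: or;or i4/i5 2-wide
#4 head=6: xor i6 WAW r6
#5 head=7: or;and i7/i8 2-wide
#6 head=9: or i9 RAW r5
#7 head=10: sll;sub i10/i11 2-wide
#8 head=12: add i12 tail

CYCLES = 9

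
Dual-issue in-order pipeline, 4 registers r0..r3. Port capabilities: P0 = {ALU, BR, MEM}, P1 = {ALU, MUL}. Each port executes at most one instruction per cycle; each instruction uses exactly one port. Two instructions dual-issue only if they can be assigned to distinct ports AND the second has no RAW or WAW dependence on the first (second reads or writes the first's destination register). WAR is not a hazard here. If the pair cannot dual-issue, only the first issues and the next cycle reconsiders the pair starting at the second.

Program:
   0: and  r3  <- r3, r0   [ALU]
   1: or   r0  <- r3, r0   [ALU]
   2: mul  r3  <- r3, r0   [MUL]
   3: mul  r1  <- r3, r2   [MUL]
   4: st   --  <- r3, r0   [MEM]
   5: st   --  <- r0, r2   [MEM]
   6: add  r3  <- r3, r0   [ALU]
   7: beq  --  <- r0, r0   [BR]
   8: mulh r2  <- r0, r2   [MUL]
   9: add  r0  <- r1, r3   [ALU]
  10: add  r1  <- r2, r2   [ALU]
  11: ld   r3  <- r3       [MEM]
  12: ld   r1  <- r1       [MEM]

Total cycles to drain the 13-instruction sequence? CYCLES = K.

CYCLES = 9

0. and.ALU @i0  | RAW r3
1. or.ALU @i1  | RAW r0
2. mul.MUL @i2  | no-port MUL/MUL
3. mul.MUL;st.MEM @i3,i4  | dual
4. st.MEM;add.ALU @i5,i6  | dual
5. beq.BR;mulh.MUL @i7,i8  | dual
6. add.ALU;add.ALU @i9,i10  | dual
7. ld.MEM @i11  | no-port MEM/MEM
8. ld.MEM @i12  | tail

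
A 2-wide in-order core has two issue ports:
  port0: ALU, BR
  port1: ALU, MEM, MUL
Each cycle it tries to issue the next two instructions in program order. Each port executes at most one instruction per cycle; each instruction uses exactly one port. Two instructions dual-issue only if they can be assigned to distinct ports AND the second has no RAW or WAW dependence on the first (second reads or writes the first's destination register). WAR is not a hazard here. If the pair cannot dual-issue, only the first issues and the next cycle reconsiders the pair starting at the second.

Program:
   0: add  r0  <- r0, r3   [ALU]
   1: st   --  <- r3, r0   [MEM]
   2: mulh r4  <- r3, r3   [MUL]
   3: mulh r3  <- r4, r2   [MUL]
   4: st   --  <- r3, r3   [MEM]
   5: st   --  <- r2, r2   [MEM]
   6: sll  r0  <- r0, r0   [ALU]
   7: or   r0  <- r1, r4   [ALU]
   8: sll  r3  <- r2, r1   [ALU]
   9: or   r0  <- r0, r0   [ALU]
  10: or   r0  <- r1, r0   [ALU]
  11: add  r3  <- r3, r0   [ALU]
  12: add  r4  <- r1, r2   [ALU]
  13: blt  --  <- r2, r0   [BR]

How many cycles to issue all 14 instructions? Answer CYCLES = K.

CYCLES = 11

  cy0 -> i0 (add.ALU) RAW r0
  cy1 -> i1 (st.MEM) no-port MEM/MUL
  cy2 -> i2 (mulh.MUL) no-port MUL/MUL
  cy3 -> i3 (mulh.MUL) no-port MUL/MEM
  cy4 -> i4 (st.MEM) no-port MEM/MEM
  cy5 -> i5,i6 (st.MEM;sll.ALU) 2-wide
  cy6 -> i7,i8 (or.ALU;sll.ALU) 2-wide
  cy7 -> i9 (or.ALU) RAW+WAW r0
  cy8 -> i10 (or.ALU) RAW r0
  cy9 -> i11,i12 (add.ALU;add.ALU) 2-wide
  cy10 -> i13 (blt.BR) tail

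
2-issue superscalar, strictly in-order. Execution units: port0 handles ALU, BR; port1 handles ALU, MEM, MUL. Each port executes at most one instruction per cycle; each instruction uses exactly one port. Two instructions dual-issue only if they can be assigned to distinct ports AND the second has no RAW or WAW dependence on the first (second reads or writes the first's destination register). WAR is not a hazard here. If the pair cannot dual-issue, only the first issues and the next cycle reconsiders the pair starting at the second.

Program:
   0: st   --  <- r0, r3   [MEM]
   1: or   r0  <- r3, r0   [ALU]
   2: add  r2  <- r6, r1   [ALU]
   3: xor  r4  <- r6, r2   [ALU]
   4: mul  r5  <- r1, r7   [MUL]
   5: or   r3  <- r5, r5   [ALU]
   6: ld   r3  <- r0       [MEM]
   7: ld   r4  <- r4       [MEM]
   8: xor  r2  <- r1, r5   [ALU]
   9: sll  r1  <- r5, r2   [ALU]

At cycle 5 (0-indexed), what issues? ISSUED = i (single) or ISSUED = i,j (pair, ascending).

#0 head=0: st.MEM/or.ALU i0&i1 2-wide
#1 head=2: add.ALU i2 RAW r2
#2 head=3: xor.ALU/mul.MUL i3&i4 2-wide
#3 head=5: or.ALU i5 WAW r3
#4 head=6: ld.MEM i6 no-port MEM/MEM
#5 head=7: ld.MEM/xor.ALU i7&i8 2-wide
#6 head=9: sll.ALU i9 tail

ISSUED = 7,8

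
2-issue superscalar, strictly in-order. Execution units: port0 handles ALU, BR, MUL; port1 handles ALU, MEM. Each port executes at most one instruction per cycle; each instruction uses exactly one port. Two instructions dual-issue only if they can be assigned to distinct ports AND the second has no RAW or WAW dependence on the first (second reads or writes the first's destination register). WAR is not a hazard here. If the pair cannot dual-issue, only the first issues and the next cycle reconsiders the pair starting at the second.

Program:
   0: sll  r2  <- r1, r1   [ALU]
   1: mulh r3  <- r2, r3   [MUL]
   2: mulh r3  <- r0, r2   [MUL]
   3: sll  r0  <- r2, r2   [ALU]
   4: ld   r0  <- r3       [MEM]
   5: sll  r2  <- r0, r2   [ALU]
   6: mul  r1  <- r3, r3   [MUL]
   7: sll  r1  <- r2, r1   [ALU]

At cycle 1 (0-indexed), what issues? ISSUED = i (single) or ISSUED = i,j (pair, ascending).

ISSUED = 1

c0: i0 sll  RAW r2
c1: i1 mulh  no-port MUL/MUL
c2: i2+i3 mulh;sll  dual
c3: i4 ld  RAW r0
c4: i5+i6 sll;mul  dual
c5: i7 sll  tail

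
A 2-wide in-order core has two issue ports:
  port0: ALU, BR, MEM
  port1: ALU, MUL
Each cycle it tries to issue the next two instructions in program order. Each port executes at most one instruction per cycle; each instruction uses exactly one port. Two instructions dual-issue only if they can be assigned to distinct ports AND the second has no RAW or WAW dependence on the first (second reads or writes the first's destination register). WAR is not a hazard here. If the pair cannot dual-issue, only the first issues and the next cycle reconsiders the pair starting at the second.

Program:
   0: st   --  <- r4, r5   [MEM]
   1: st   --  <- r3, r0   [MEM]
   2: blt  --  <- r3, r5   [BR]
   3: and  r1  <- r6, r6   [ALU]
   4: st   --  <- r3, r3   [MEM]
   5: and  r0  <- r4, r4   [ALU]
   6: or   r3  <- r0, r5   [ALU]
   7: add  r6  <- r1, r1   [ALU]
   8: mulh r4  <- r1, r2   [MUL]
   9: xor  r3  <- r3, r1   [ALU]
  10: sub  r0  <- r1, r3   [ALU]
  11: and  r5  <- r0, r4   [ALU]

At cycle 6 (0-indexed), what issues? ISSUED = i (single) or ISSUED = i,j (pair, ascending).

ISSUED = 10

c0: i0 st  no-port MEM/MEM
c1: i1 st  no-port MEM/BR
c2: i2/i3 blt/and  pair
c3: i4/i5 st/and  pair
c4: i6/i7 or/add  pair
c5: i8/i9 mulh/xor  pair
c6: i10 sub  RAW r0
c7: i11 and  tail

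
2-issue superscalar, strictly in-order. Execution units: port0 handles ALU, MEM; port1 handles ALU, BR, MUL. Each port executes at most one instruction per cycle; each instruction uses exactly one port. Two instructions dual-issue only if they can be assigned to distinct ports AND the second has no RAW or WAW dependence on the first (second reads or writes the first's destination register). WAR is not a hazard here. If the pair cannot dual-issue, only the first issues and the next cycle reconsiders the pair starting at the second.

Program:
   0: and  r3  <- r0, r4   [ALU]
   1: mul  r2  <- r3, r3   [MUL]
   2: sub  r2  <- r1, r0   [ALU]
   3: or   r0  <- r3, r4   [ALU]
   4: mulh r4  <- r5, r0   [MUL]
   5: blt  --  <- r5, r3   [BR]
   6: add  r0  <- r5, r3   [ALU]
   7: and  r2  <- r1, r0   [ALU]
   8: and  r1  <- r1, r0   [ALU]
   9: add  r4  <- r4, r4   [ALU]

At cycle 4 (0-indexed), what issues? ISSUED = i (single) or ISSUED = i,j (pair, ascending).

  cy0 -> i0 (and.ALU) RAW r3
  cy1 -> i1 (mul.MUL) WAW r2
  cy2 -> i2+i3 (sub.ALU or.ALU) pair
  cy3 -> i4 (mulh.MUL) no-port MUL/BR
  cy4 -> i5+i6 (blt.BR add.ALU) pair
  cy5 -> i7+i8 (and.ALU and.ALU) pair
  cy6 -> i9 (add.ALU) tail

ISSUED = 5,6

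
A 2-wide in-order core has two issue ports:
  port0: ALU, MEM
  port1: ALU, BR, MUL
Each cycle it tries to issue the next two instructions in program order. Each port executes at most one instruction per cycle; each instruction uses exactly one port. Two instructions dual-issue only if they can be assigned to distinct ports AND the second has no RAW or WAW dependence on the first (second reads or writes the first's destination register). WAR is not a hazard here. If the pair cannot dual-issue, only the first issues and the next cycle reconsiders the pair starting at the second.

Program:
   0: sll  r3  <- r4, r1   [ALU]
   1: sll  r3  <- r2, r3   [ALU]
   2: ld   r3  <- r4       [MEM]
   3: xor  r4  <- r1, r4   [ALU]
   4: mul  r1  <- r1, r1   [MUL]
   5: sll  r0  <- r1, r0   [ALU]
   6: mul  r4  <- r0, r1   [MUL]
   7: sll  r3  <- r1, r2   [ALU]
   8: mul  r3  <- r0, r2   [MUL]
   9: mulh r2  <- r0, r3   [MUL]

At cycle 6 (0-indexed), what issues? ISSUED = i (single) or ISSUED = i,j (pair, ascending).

c0: i0 sll.ALU  RAW+WAW r3
c1: i1 sll.ALU  WAW r3
c2: i2+i3 ld.MEM+xor.ALU  2-wide
c3: i4 mul.MUL  RAW r1
c4: i5 sll.ALU  RAW r0
c5: i6+i7 mul.MUL+sll.ALU  2-wide
c6: i8 mul.MUL  no-port MUL/MUL
c7: i9 mulh.MUL  tail

ISSUED = 8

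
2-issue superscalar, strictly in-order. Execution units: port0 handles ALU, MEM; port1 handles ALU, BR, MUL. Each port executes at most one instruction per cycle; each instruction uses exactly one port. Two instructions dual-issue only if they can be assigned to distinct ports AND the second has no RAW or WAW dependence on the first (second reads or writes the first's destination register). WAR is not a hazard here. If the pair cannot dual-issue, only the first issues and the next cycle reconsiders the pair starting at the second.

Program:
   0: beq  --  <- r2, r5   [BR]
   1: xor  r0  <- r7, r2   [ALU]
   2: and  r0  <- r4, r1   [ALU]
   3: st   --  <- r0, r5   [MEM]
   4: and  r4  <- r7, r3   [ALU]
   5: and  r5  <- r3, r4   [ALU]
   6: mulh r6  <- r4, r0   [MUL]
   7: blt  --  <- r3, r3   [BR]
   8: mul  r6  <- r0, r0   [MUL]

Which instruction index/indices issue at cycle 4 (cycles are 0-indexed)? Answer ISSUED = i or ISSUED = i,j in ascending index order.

c0: i0,i1 beq xor  2-wide
c1: i2 and  RAW r0
c2: i3,i4 st and  2-wide
c3: i5,i6 and mulh  2-wide
c4: i7 blt  no-port BR/MUL
c5: i8 mul  tail

ISSUED = 7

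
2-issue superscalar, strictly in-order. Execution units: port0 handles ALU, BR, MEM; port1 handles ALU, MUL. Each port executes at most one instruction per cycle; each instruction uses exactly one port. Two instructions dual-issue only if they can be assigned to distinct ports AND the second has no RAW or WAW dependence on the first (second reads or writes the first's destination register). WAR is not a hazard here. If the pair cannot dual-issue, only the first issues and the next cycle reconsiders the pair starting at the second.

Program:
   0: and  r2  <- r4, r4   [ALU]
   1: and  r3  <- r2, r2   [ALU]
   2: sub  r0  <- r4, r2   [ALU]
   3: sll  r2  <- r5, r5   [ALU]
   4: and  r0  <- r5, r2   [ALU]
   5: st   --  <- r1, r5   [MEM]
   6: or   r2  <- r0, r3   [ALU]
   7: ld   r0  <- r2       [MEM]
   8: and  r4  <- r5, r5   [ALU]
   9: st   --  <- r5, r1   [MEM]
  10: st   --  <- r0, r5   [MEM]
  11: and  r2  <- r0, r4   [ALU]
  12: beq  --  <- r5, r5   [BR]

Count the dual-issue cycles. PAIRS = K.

PAIRS = 4

  cy0 -> i0 (and) RAW r2
  cy1 -> i1,i2 (and;sub) dual
  cy2 -> i3 (sll) RAW r2
  cy3 -> i4,i5 (and;st) dual
  cy4 -> i6 (or) RAW r2
  cy5 -> i7,i8 (ld;and) dual
  cy6 -> i9 (st) no-port MEM/MEM
  cy7 -> i10,i11 (st;and) dual
  cy8 -> i12 (beq) tail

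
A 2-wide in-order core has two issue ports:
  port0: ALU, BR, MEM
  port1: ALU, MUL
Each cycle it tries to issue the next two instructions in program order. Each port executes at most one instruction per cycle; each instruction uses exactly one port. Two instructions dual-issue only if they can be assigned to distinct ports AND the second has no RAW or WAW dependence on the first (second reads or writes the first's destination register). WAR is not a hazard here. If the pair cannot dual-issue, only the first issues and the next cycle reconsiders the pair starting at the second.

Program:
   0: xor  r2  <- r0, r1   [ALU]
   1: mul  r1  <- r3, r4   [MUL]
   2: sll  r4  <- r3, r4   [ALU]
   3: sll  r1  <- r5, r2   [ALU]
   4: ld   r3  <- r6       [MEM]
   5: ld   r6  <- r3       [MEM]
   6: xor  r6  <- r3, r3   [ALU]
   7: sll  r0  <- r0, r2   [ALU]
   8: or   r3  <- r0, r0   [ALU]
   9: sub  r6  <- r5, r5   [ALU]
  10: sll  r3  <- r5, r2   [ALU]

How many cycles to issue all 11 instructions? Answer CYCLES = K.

c0: i0&i1 xor/mul  2-wide
c1: i2&i3 sll/sll  2-wide
c2: i4 ld  no-port MEM/MEM
c3: i5 ld  WAW r6
c4: i6&i7 xor/sll  2-wide
c5: i8&i9 or/sub  2-wide
c6: i10 sll  tail

CYCLES = 7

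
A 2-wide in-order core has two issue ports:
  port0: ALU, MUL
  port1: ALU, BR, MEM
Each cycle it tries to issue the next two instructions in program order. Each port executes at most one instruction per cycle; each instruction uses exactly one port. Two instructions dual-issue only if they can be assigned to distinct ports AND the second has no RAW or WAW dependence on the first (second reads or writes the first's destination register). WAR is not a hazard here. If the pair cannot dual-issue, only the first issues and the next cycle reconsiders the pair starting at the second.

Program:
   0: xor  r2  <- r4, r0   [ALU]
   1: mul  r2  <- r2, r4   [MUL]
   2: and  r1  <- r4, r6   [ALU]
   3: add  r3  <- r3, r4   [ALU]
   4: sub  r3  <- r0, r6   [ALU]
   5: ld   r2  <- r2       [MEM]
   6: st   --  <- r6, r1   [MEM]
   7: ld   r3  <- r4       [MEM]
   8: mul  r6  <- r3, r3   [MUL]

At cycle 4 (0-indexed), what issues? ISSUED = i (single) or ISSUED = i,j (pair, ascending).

#0 head=0: xor i0 RAW+WAW r2
#1 head=1: mul/and i1,i2 2-wide
#2 head=3: add i3 WAW r3
#3 head=4: sub/ld i4,i5 2-wide
#4 head=6: st i6 no-port MEM/MEM
#5 head=7: ld i7 RAW r3
#6 head=8: mul i8 tail

ISSUED = 6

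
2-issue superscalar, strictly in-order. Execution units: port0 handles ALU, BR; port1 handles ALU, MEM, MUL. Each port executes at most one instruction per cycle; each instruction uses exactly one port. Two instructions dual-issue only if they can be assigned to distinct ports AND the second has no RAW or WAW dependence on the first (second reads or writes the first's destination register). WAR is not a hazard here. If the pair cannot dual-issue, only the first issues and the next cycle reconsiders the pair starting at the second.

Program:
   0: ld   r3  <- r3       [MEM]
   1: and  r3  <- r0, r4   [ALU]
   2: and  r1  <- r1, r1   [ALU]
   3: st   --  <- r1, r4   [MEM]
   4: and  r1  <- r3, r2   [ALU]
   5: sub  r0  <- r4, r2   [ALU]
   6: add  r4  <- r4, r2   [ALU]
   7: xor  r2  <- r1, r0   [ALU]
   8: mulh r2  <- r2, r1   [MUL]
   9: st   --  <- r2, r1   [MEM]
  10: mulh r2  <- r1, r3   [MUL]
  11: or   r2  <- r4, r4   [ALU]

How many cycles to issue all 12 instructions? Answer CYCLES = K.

[0] i0  ld  -- WAW r3
[1] i1+i2  and/and  -- dual
[2] i3+i4  st/and  -- dual
[3] i5+i6  sub/add  -- dual
[4] i7  xor  -- RAW+WAW r2
[5] i8  mulh  -- no-port MUL/MEM
[6] i9  st  -- no-port MEM/MUL
[7] i10  mulh  -- WAW r2
[8] i11  or  -- tail

CYCLES = 9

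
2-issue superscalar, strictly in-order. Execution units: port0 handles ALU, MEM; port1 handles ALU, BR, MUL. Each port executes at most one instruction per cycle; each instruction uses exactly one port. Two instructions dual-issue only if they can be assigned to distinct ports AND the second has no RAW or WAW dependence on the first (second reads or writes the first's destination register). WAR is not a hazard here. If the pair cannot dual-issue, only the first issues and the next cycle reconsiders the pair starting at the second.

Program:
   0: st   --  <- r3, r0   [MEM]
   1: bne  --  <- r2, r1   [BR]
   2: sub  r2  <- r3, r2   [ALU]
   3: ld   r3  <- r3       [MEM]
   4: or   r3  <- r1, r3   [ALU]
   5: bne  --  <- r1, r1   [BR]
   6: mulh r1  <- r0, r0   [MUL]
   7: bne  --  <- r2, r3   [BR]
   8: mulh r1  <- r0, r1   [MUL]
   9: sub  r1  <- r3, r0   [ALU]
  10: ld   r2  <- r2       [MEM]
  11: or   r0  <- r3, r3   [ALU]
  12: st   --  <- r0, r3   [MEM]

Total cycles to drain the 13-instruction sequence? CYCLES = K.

CYCLES = 9

#0 head=0: st+bne i0&i1 dual
#1 head=2: sub+ld i2&i3 dual
#2 head=4: or+bne i4&i5 dual
#3 head=6: mulh i6 no-port MUL/BR
#4 head=7: bne i7 no-port BR/MUL
#5 head=8: mulh i8 WAW r1
#6 head=9: sub+ld i9&i10 dual
#7 head=11: or i11 RAW r0
#8 head=12: st i12 tail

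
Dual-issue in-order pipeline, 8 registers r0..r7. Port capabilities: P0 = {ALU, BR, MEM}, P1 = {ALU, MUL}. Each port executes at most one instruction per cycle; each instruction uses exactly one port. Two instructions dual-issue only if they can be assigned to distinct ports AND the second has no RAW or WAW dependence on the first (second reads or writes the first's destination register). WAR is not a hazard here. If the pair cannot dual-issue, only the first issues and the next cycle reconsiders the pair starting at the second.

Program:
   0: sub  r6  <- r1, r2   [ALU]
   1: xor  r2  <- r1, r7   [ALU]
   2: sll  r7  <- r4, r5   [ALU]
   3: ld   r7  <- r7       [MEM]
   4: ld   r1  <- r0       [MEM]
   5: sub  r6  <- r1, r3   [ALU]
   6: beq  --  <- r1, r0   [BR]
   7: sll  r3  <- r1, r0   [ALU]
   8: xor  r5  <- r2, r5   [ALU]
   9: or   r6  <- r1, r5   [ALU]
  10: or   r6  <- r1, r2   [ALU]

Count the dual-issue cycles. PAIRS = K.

0. sub.ALU+xor.ALU @i0/i1  | 2-wide
1. sll.ALU @i2  | RAW+WAW r7
2. ld.MEM @i3  | no-port MEM/MEM
3. ld.MEM @i4  | RAW r1
4. sub.ALU+beq.BR @i5/i6  | 2-wide
5. sll.ALU+xor.ALU @i7/i8  | 2-wide
6. or.ALU @i9  | WAW r6
7. or.ALU @i10  | tail

PAIRS = 3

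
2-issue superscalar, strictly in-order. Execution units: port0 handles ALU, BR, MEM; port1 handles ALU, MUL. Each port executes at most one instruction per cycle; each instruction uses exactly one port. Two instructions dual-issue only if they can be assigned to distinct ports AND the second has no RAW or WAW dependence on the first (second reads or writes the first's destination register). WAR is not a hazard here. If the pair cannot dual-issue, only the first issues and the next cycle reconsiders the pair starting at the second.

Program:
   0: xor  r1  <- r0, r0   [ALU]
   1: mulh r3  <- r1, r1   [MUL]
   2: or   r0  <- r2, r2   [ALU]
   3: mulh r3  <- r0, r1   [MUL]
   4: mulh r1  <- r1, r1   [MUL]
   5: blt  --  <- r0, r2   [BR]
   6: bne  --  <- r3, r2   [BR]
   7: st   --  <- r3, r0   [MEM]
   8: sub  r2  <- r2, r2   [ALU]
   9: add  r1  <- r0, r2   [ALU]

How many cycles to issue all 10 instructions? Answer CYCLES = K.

#0 head=0: xor i0 RAW r1
#1 head=1: mulh;or i1&i2 2-wide
#2 head=3: mulh i3 no-port MUL/MUL
#3 head=4: mulh;blt i4&i5 2-wide
#4 head=6: bne i6 no-port BR/MEM
#5 head=7: st;sub i7&i8 2-wide
#6 head=9: add i9 tail

CYCLES = 7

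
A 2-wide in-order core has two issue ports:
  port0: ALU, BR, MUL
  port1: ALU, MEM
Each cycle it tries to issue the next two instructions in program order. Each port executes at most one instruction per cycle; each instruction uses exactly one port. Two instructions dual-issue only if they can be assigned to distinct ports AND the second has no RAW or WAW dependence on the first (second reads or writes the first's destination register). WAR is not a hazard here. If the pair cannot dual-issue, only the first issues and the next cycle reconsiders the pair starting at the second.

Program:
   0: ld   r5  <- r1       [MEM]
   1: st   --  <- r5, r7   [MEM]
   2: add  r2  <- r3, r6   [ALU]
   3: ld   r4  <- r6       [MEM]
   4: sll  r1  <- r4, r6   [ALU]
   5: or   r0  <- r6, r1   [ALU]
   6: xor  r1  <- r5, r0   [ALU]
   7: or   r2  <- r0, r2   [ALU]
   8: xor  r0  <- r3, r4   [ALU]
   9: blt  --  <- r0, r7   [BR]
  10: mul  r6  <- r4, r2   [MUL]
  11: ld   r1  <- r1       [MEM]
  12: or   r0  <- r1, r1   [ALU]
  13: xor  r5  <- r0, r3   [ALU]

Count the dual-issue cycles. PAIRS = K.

[0] i0  ld.MEM  -- no-port MEM/MEM
[1] i1/i2  st.MEM;add.ALU  -- dual
[2] i3  ld.MEM  -- RAW r4
[3] i4  sll.ALU  -- RAW r1
[4] i5  or.ALU  -- RAW r0
[5] i6/i7  xor.ALU;or.ALU  -- dual
[6] i8  xor.ALU  -- RAW r0
[7] i9  blt.BR  -- no-port BR/MUL
[8] i10/i11  mul.MUL;ld.MEM  -- dual
[9] i12  or.ALU  -- RAW r0
[10] i13  xor.ALU  -- tail

PAIRS = 3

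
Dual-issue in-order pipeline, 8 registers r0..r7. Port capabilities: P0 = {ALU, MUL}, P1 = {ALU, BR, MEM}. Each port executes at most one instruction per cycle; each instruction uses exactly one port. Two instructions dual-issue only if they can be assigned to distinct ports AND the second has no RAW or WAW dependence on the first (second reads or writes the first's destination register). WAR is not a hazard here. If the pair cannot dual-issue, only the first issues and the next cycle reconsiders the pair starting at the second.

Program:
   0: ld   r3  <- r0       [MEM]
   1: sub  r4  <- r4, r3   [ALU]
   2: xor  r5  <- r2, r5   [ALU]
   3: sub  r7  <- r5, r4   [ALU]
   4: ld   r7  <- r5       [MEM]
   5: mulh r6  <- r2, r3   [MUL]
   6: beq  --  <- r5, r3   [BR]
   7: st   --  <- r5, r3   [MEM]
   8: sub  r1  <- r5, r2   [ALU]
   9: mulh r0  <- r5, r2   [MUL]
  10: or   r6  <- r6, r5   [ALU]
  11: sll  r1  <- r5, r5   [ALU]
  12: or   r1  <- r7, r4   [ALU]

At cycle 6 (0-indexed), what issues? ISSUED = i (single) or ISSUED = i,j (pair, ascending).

ISSUED = 9,10

t=0 i0:ld.MEM ; RAW r3
t=1 i1+i2:sub.ALU+xor.ALU ; pair
t=2 i3:sub.ALU ; WAW r7
t=3 i4+i5:ld.MEM+mulh.MUL ; pair
t=4 i6:beq.BR ; no-port BR/MEM
t=5 i7+i8:st.MEM+sub.ALU ; pair
t=6 i9+i10:mulh.MUL+or.ALU ; pair
t=7 i11:sll.ALU ; WAW r1
t=8 i12:or.ALU ; tail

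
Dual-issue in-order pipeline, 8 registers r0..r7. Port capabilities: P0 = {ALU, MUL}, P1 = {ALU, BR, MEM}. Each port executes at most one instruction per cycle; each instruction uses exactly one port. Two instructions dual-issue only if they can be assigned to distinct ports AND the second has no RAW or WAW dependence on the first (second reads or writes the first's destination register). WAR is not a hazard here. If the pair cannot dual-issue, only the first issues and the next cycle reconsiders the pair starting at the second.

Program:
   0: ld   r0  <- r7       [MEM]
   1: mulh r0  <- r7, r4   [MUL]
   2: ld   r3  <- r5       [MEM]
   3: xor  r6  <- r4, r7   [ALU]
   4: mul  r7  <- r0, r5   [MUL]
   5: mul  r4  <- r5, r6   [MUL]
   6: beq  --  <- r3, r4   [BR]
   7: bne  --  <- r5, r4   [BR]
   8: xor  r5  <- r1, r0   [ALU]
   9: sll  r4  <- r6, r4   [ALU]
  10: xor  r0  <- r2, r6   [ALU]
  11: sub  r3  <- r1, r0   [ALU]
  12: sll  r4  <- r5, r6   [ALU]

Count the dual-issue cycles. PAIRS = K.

PAIRS = 5

#0 head=0: ld i0 WAW r0
#1 head=1: mulh/ld i1+i2 dual
#2 head=3: xor/mul i3+i4 dual
#3 head=5: mul i5 RAW r4
#4 head=6: beq i6 no-port BR/BR
#5 head=7: bne/xor i7+i8 dual
#6 head=9: sll/xor i9+i10 dual
#7 head=11: sub/sll i11+i12 dual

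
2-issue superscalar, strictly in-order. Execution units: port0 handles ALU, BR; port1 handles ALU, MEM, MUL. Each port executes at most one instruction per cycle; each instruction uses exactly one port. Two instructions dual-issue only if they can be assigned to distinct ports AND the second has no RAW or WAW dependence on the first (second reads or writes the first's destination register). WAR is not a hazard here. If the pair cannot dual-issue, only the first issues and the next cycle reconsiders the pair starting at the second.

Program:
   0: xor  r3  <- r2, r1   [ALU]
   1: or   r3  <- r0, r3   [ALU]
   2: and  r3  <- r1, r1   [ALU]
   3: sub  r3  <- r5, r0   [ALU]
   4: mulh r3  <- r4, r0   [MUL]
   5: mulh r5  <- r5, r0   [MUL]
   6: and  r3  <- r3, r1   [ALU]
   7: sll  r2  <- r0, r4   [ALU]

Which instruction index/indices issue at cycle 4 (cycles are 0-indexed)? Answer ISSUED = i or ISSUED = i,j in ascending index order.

ISSUED = 4

[0] i0  xor  -- RAW+WAW r3
[1] i1  or  -- WAW r3
[2] i2  and  -- WAW r3
[3] i3  sub  -- WAW r3
[4] i4  mulh  -- no-port MUL/MUL
[5] i5&i6  mulh/and  -- pair
[6] i7  sll  -- tail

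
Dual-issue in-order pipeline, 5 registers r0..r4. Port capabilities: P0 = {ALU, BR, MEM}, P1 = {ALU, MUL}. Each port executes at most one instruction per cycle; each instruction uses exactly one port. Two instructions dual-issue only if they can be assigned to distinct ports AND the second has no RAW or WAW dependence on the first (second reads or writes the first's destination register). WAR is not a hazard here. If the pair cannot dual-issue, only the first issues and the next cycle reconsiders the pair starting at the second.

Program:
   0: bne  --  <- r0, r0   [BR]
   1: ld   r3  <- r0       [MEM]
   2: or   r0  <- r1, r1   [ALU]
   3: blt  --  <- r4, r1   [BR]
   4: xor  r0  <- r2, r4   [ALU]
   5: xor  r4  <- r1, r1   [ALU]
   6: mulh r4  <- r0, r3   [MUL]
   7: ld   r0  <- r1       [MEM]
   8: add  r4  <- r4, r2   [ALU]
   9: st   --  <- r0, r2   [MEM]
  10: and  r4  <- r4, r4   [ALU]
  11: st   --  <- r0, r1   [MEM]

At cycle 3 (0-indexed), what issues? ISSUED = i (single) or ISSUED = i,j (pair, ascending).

ISSUED = 5

0. bne @i0  | no-port BR/MEM
1. ld or @i1,i2  | pair
2. blt xor @i3,i4  | pair
3. xor @i5  | WAW r4
4. mulh ld @i6,i7  | pair
5. add st @i8,i9  | pair
6. and st @i10,i11  | pair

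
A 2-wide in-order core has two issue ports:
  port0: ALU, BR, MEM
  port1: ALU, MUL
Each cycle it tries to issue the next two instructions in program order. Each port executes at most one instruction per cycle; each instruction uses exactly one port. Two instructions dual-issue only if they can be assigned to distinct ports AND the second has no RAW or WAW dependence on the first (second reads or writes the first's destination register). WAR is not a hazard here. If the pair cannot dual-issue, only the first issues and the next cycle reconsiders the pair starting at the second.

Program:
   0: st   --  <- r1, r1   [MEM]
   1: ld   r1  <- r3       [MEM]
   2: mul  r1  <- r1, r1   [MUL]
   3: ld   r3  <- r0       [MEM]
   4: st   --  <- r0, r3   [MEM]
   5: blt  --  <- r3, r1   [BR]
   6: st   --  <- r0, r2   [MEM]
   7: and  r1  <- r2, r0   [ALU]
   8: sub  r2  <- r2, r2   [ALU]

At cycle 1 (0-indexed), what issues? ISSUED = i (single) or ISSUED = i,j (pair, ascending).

ISSUED = 1

  cy0 -> i0 (st) no-port MEM/MEM
  cy1 -> i1 (ld) RAW+WAW r1
  cy2 -> i2&i3 (mul ld) pair
  cy3 -> i4 (st) no-port MEM/BR
  cy4 -> i5 (blt) no-port BR/MEM
  cy5 -> i6&i7 (st and) pair
  cy6 -> i8 (sub) tail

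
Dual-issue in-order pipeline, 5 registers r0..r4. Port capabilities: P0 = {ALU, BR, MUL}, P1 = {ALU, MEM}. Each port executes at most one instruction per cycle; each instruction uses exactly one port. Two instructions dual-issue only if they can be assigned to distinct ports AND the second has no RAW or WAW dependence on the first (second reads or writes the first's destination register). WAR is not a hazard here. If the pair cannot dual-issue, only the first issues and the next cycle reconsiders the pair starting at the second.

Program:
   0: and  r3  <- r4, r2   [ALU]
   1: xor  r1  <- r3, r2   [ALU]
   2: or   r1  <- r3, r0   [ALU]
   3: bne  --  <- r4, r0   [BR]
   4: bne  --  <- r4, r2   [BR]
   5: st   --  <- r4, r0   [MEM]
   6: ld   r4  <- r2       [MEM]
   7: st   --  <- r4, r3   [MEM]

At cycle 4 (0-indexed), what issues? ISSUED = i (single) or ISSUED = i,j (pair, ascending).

t=0 i0:and.ALU ; RAW r3
t=1 i1:xor.ALU ; WAW r1
t=2 i2/i3:or.ALU/bne.BR ; 2-wide
t=3 i4/i5:bne.BR/st.MEM ; 2-wide
t=4 i6:ld.MEM ; no-port MEM/MEM
t=5 i7:st.MEM ; tail

ISSUED = 6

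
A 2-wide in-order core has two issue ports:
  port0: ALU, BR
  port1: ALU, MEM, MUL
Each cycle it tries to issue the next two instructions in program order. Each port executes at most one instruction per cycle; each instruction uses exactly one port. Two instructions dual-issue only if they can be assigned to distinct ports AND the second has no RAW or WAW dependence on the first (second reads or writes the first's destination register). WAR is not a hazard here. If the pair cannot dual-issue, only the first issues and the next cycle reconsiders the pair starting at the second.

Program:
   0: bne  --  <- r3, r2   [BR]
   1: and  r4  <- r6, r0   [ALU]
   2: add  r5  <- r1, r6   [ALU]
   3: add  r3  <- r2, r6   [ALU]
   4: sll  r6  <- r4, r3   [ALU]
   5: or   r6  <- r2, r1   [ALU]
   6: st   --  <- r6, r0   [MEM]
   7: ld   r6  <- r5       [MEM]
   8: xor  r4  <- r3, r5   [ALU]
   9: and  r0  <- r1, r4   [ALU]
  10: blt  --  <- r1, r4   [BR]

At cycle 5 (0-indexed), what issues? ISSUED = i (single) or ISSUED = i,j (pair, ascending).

ISSUED = 7,8

[0] i0,i1  bne.BR and.ALU  -- dual
[1] i2,i3  add.ALU add.ALU  -- dual
[2] i4  sll.ALU  -- WAW r6
[3] i5  or.ALU  -- RAW r6
[4] i6  st.MEM  -- no-port MEM/MEM
[5] i7,i8  ld.MEM xor.ALU  -- dual
[6] i9,i10  and.ALU blt.BR  -- dual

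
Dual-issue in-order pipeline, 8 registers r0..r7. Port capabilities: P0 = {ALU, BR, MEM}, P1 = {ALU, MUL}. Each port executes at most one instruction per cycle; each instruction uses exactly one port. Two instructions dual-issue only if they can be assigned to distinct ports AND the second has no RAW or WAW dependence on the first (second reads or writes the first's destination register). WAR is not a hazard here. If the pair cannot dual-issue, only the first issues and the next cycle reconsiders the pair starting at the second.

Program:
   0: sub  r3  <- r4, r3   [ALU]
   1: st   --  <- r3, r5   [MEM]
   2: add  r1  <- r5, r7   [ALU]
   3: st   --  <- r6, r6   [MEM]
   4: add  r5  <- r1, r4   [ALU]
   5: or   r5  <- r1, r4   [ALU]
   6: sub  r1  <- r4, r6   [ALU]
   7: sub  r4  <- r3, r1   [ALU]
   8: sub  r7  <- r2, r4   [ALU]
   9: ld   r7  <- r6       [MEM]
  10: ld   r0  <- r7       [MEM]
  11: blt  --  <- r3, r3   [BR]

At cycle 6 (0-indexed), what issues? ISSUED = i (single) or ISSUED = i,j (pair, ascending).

ISSUED = 9

t=0 i0:sub ; RAW r3
t=1 i1/i2:st/add ; dual
t=2 i3/i4:st/add ; dual
t=3 i5/i6:or/sub ; dual
t=4 i7:sub ; RAW r4
t=5 i8:sub ; WAW r7
t=6 i9:ld ; no-port MEM/MEM
t=7 i10:ld ; no-port MEM/BR
t=8 i11:blt ; tail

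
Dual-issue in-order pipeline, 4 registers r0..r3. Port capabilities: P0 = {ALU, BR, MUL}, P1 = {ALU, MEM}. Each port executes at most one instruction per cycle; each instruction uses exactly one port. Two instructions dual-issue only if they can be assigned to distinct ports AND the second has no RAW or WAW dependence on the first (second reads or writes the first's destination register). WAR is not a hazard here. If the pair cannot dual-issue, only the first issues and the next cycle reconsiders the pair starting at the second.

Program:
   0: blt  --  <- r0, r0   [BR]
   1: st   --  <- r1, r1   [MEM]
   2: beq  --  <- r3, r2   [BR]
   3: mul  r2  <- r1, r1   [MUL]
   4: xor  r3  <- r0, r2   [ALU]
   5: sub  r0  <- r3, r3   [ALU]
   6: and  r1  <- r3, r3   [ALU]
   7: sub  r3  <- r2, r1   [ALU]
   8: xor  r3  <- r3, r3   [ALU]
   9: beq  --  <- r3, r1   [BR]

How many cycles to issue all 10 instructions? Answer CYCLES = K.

0. blt.BR st.MEM @i0&i1  | 2-wide
1. beq.BR @i2  | no-port BR/MUL
2. mul.MUL @i3  | RAW r2
3. xor.ALU @i4  | RAW r3
4. sub.ALU and.ALU @i5&i6  | 2-wide
5. sub.ALU @i7  | RAW+WAW r3
6. xor.ALU @i8  | RAW r3
7. beq.BR @i9  | tail

CYCLES = 8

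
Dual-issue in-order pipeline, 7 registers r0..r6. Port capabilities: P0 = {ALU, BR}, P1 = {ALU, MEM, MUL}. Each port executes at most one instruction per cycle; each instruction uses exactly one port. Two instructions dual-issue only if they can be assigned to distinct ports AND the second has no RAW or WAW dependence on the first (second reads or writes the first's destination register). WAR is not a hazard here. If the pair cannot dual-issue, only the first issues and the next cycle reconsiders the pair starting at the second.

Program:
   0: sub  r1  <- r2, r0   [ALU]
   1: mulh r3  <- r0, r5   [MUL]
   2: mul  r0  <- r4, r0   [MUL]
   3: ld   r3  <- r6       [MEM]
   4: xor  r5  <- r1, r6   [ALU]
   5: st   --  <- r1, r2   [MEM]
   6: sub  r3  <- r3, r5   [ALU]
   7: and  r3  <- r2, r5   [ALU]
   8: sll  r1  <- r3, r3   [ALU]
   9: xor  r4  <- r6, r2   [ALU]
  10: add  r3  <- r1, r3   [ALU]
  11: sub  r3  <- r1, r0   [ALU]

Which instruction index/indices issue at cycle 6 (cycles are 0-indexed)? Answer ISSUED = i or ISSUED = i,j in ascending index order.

  cy0 -> i0/i1 (sub mulh) 2-wide
  cy1 -> i2 (mul) no-port MUL/MEM
  cy2 -> i3/i4 (ld xor) 2-wide
  cy3 -> i5/i6 (st sub) 2-wide
  cy4 -> i7 (and) RAW r3
  cy5 -> i8/i9 (sll xor) 2-wide
  cy6 -> i10 (add) WAW r3
  cy7 -> i11 (sub) tail

ISSUED = 10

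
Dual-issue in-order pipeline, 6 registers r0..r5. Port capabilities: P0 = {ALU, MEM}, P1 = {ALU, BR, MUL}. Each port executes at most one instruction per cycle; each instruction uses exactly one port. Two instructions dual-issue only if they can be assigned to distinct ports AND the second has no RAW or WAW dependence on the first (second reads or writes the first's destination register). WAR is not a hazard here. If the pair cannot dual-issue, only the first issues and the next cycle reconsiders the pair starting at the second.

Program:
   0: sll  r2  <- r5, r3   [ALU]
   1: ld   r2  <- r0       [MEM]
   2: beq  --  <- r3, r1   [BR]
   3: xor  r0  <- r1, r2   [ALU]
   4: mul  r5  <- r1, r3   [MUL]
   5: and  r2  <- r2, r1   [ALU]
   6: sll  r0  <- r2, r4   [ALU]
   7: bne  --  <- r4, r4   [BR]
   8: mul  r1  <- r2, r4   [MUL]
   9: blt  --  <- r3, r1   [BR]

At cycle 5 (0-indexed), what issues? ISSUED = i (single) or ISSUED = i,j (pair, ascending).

ISSUED = 8

t=0 i0:sll ; WAW r2
t=1 i1&i2:ld+beq ; dual
t=2 i3&i4:xor+mul ; dual
t=3 i5:and ; RAW r2
t=4 i6&i7:sll+bne ; dual
t=5 i8:mul ; no-port MUL/BR
t=6 i9:blt ; tail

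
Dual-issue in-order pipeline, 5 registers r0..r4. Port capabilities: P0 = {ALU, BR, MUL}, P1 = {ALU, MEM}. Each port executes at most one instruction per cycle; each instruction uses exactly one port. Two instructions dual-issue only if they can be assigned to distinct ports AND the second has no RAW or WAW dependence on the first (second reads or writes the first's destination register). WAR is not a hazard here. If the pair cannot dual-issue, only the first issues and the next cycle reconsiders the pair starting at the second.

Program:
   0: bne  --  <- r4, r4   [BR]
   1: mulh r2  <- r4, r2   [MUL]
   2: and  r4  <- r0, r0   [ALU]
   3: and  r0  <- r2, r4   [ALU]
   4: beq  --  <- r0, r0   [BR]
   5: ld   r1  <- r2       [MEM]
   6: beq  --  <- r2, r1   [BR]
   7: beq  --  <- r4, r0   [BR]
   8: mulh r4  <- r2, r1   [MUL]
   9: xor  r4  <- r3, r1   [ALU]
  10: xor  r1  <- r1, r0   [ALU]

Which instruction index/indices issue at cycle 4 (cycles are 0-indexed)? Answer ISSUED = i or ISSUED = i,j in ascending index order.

0. bne.BR @i0  | no-port BR/MUL
1. mulh.MUL/and.ALU @i1&i2  | 2-wide
2. and.ALU @i3  | RAW r0
3. beq.BR/ld.MEM @i4&i5  | 2-wide
4. beq.BR @i6  | no-port BR/BR
5. beq.BR @i7  | no-port BR/MUL
6. mulh.MUL @i8  | WAW r4
7. xor.ALU/xor.ALU @i9&i10  | 2-wide

ISSUED = 6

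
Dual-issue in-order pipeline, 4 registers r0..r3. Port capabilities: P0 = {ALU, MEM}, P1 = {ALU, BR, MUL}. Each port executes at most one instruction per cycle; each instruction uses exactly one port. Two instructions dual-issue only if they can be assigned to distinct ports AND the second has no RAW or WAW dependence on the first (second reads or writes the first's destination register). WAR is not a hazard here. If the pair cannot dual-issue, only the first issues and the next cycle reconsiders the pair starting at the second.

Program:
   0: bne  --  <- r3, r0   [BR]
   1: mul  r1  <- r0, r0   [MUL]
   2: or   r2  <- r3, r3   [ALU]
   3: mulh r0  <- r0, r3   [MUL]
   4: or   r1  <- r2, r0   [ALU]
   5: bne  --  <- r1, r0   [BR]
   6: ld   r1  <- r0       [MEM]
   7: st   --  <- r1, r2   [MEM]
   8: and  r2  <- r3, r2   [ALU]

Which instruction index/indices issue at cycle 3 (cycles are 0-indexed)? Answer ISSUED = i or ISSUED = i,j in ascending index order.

ISSUED = 4

c0: i0 bne  no-port BR/MUL
c1: i1+i2 mul or  dual
c2: i3 mulh  RAW r0
c3: i4 or  RAW r1
c4: i5+i6 bne ld  dual
c5: i7+i8 st and  dual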